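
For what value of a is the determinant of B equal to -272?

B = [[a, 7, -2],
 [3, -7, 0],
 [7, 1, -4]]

Expanding along the row containing a, det(B) is linear in a: det(B) = (28)·a + (-20).
Set (28)·a + (-20) = -272  ⇒  (28)·a = -252  ⇒  a = -9.

a = -9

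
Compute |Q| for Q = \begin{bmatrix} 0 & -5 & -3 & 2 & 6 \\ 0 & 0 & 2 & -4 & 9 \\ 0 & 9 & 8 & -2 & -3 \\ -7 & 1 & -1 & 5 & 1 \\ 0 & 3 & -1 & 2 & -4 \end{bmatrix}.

-5152

Expand along column 1 (it has 4 zeros):
  − (-7) · M_41   where M_41 = det([-5 -3 2 6; 0 2 -4 9; 9 8 -2 -3; 3 -1 2 -4]) = -736
det = (-1)·(-7)·(-736) = -5152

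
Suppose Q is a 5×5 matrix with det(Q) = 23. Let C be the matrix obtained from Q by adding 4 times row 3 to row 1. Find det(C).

Adding a multiple of one row to another leaves the determinant unchanged.
det(C) = (1)·(23) = 23

|C| = 23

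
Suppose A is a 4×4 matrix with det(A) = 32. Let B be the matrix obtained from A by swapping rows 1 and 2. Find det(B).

Swapping two rows multiplies the determinant by −1.
det(B) = (-1)·(32) = -32

The determinant is -32.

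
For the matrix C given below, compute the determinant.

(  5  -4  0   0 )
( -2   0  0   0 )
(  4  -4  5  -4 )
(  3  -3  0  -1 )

The determinant is 40.

C is block lower-triangular with a 2×2 block and a 2×2 block on the diagonal, so its determinant equals the product of the determinants of the diagonal blocks.
det of the 2×2 block = -8
det of the 2×2 block = -5
det = (-8)·(-5) = 40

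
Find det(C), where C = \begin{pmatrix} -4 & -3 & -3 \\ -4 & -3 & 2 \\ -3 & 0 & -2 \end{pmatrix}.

Expand along column 2:
  − (-3) · |-4 2; -3 -2| = −(-3)·(8 − (-6)) = 42
  + (-3) · |-4 -3; -3 -2| = (-3)·(8 − 9) = 3
Sum: (42) + (3) = 45

45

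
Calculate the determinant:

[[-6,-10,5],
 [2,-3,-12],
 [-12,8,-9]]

-2458

Expand along column 1:
  + (-6) · |-3 -12; 8 -9| = (-6)·(27 − (-96)) = -738
  − 2 · |-10 5; 8 -9| = −2·(90 − 40) = -100
  + (-12) · |-10 5; -3 -12| = (-12)·(120 − (-15)) = -1620
Sum: (-738) + (-100) + (-1620) = -2458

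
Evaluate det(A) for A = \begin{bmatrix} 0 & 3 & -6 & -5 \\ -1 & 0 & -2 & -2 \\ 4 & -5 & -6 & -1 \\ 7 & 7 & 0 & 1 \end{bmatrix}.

det(A) = 96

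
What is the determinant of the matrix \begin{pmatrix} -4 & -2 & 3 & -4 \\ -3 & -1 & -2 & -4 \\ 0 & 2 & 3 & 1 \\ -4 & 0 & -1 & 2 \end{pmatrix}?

The determinant is -270.

Expand along row 3 (it has 1 zero):
  − (2) · M_32   where M_32 = det([-4 3 -4; -3 -2 -4; -4 -1 2]) = 118
  + (3) · M_33   where M_33 = det([-4 -2 -4; -3 -1 -4; -4 0 2]) = -20
  − (1) · M_34   where M_34 = det([-4 -2 3; -3 -1 -2; -4 0 -1]) = -26
det = (-1)·(2)·(118) + (+1)·(3)·(-20) + (-1)·(1)·(-26) = -270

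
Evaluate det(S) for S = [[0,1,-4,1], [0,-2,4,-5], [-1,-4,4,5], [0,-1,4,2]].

Expand along column 1 (it has 3 zeros):
  + (-1) · M_31   where M_31 = det([1 -4 1; -2 4 -5; -1 4 2]) = -12
det = (+1)·(-1)·(-12) = 12

12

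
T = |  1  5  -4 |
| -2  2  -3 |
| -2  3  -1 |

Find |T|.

35

Expand along row 1:
  + 1 · |2 -3; 3 -1| = 1·(-2 − (-9)) = 7
  − 5 · |-2 -3; -2 -1| = −5·(2 − 6) = 20
  + (-4) · |-2 2; -2 3| = (-4)·(-6 − (-4)) = 8
Sum: (7) + (20) + (8) = 35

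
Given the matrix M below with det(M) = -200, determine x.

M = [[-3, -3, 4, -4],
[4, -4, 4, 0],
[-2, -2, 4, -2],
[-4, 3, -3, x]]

Expanding along the row containing x, det(M) is linear in x: det(M) = (32)·x + (24).
Set (32)·x + (24) = -200  ⇒  (32)·x = -224  ⇒  x = -7.

x = -7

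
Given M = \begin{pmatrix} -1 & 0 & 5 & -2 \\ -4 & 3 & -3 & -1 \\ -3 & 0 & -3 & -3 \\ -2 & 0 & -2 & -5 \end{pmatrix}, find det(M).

Expand along column 2 (it has 3 zeros):
  + (3) · M_22   where M_22 = det([-1 5 -2; -3 -3 -3; -2 -2 -5]) = -54
det = (+1)·(3)·(-54) = -162

The determinant is -162.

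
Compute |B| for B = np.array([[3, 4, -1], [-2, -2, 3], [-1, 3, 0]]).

Expand along row 3:
  + (-1) · |4 -1; -2 3| = (-1)·(12 − 2) = -10
  − 3 · |3 -1; -2 3| = −3·(9 − 2) = -21
Sum: (-10) + (-21) = -31

-31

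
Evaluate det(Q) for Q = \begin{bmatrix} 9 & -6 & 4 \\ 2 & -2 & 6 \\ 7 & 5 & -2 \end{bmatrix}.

|Q| = -414

Expand along column 1:
  + 9 · |-2 6; 5 -2| = 9·(4 − 30) = -234
  − 2 · |-6 4; 5 -2| = −2·(12 − 20) = 16
  + 7 · |-6 4; -2 6| = 7·(-36 − (-8)) = -196
Sum: (-234) + (16) + (-196) = -414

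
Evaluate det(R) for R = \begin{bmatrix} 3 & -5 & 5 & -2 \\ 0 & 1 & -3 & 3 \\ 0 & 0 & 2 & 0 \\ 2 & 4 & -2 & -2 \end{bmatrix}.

The determinant is -136.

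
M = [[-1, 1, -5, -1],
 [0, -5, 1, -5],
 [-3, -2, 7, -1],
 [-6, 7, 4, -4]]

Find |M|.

det(M) = -1092

Expand along row 2 (it has 1 zero):
  + (-5) · M_22   where M_22 = det([-1 -5 -1; -3 7 -1; -6 4 -4]) = 24
  − (1) · M_23   where M_23 = det([-1 1 -1; -3 -2 -1; -6 7 -4]) = 12
  + (-5) · M_24   where M_24 = det([-1 1 -5; -3 -2 7; -6 7 4]) = 192
det = (+1)·(-5)·(24) + (-1)·(1)·(12) + (+1)·(-5)·(192) = -1092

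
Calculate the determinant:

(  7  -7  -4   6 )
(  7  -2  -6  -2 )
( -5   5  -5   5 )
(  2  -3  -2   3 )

Expand along row 1:
  + (7) · M_11   where M_11 = det([-2 -6 -2; 5 -5 5; -3 -2 3]) = 240
  − (-7) · M_12   where M_12 = det([7 -6 -2; -5 -5 5; 2 -2 3]) = -225
  + (-4) · M_13   where M_13 = det([7 -2 -2; -5 5 5; 2 -3 3]) = 150
  − (6) · M_14   where M_14 = det([7 -2 -6; -5 5 -5; 2 -3 -2]) = -165
det = (+1)·(7)·(240) + (-1)·(-7)·(-225) + (+1)·(-4)·(150) + (-1)·(6)·(-165) = 495

The determinant is 495.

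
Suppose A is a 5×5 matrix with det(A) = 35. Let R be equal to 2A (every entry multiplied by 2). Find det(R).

For a 5×5 matrix, det(2A) = 2^5·det(A) = 32·det(A).
det(R) = (32)·(35) = 1120

1120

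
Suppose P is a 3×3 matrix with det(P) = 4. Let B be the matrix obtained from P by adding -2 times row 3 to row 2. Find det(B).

4

Adding a multiple of one row to another leaves the determinant unchanged.
det(B) = (1)·(4) = 4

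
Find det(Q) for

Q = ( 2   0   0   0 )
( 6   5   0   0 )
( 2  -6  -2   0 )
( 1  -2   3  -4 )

80

Q is lower triangular, so det(Q) is the product of the diagonal entries:
det = (2) · (5) · (-2) · (-4) = 80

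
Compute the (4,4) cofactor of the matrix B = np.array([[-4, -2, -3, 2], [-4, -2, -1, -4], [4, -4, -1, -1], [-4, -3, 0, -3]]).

-48

Delete row 4 and column 4; the remaining 3×3 submatrix is [-4 -2 -3; -4 -2 -1; 4 -4 -1].
Its determinant is -48.
The cofactor carries sign (−1)^(4+4) = +1, so C_{4,4} = +(-48) = -48.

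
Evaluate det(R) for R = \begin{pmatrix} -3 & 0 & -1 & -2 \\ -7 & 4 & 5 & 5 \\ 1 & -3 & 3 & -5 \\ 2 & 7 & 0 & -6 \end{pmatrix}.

2120

Expand along row 1 (it has 1 zero):
  + (-3) · M_11   where M_11 = det([4 5 5; -3 3 -5; 7 0 -6]) = -442
  + (-1) · M_13   where M_13 = det([-7 4 5; 1 -3 -5; 2 7 -6]) = -322
  − (-2) · M_14   where M_14 = det([-7 4 5; 1 -3 3; 2 7 0]) = 236
det = (+1)·(-3)·(-442) + (+1)·(-1)·(-322) + (-1)·(-2)·(236) = 2120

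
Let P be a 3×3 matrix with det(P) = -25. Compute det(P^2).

625

det(P^2) = (det P)^2 = (-25)^2 = 625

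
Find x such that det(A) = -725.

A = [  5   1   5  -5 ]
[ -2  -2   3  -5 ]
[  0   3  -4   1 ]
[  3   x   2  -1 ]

x = 7

Expanding along the column containing x, det(A) is linear in x: det(A) = (-115)·x + (80).
Set (-115)·x + (80) = -725  ⇒  (-115)·x = -805  ⇒  x = 7.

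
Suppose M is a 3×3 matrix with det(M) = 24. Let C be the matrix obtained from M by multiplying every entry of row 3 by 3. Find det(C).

|C| = 72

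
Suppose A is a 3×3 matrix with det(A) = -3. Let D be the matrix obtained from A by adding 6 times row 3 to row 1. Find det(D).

|D| = -3

Adding a multiple of one row to another leaves the determinant unchanged.
det(D) = (1)·(-3) = -3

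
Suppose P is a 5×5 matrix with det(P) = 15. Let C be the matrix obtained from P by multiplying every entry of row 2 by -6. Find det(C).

Scaling one row by -6 multiplies the determinant by -6.
det(C) = (-6)·(15) = -90

|C| = -90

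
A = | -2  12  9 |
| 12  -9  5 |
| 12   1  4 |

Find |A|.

|A| = 1306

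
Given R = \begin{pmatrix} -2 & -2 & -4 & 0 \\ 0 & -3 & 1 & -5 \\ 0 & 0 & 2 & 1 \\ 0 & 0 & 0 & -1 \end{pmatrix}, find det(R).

-12

R is upper triangular, so det(R) is the product of the diagonal entries:
det = (-2) · (-3) · (2) · (-1) = -12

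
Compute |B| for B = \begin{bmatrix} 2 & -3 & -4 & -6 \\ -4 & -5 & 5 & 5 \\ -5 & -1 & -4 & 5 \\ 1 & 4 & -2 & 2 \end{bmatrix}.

det(B) = 537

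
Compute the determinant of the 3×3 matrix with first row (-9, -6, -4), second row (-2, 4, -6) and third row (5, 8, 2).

-204

Expand along column 1:
  + (-9) · |4 -6; 8 2| = (-9)·(8 − (-48)) = -504
  − (-2) · |-6 -4; 8 2| = −(-2)·(-12 − (-32)) = 40
  + 5 · |-6 -4; 4 -6| = 5·(36 − (-16)) = 260
Sum: (-504) + (40) + (260) = -204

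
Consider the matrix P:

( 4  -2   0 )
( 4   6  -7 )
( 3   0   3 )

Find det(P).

det(P) = 138

Expand along column 2:
  − (-2) · |4 -7; 3 3| = −(-2)·(12 − (-21)) = 66
  + 6 · |4 0; 3 3| = 6·(12 − 0) = 72
Sum: (66) + (72) = 138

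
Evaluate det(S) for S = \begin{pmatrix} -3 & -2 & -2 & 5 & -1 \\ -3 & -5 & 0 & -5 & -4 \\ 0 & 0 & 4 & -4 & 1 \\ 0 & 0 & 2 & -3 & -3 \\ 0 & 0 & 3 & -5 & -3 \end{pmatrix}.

-117

S is block upper-triangular with a 2×2 block and a 3×3 block on the diagonal, so its determinant equals the product of the determinants of the diagonal blocks.
det of the 2×2 block = 9
det of the 3×3 block = -13
det = (9)·(-13) = -117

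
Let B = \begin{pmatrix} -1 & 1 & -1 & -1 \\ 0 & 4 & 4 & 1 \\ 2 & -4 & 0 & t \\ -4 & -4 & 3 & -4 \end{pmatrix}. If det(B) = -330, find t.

t = -4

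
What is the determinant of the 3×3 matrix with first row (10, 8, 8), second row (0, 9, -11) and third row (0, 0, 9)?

810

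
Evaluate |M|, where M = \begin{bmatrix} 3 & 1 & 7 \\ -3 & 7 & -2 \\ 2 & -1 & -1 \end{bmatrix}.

Expand along row 1:
  + 3 · |7 -2; -1 -1| = 3·(-7 − 2) = -27
  − 1 · |-3 -2; 2 -1| = −1·(3 − (-4)) = -7
  + 7 · |-3 7; 2 -1| = 7·(3 − 14) = -77
Sum: (-27) + (-7) + (-77) = -111

The determinant is -111.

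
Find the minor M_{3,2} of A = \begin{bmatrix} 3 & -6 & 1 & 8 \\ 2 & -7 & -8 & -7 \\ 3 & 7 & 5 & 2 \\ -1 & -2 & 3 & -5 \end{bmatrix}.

The minor is 184.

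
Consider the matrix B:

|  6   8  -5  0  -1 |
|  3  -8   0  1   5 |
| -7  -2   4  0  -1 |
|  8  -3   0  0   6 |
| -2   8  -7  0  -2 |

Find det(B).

987

Expand along column 4 (it has 4 zeros):
  + (1) · M_24   where M_24 = det([6 8 -5 -1; -7 -2 4 -1; 8 -3 0 6; -2 8 -7 -2]) = 987
det = (+1)·(1)·(987) = 987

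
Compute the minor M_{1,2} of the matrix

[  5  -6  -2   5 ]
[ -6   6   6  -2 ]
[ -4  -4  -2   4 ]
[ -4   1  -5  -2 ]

-312

Delete row 1 and column 2; the remaining 3×3 submatrix is [-6 6 -2; -4 -2 4; -4 -5 -2].
Its determinant is -312.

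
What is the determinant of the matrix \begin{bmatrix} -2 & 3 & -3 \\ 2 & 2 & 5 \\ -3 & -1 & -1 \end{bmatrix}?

-57

Expand along row 1:
  + (-2) · |2 5; -1 -1| = (-2)·(-2 − (-5)) = -6
  − 3 · |2 5; -3 -1| = −3·(-2 − (-15)) = -39
  + (-3) · |2 2; -3 -1| = (-3)·(-2 − (-6)) = -12
Sum: (-6) + (-39) + (-12) = -57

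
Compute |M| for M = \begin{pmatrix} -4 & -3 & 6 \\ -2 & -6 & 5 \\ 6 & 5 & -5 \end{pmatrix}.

The determinant is 76.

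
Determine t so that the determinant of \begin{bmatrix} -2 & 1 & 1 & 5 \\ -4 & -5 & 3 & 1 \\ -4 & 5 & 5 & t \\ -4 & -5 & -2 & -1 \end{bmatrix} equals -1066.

Expanding along the row containing t, det(M) is linear in t: det(M) = (70)·t + (-1066).
Set (70)·t + (-1066) = -1066  ⇒  (70)·t = 0  ⇒  t = 0.

t = 0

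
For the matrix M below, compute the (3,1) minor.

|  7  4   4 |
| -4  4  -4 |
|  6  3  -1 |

Delete row 3 and column 1; the remaining 2×2 submatrix is [4 4; 4 -4].
Its determinant is 4·(-4) − 4·4 = -32.

-32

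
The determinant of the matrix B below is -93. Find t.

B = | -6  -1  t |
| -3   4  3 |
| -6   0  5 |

1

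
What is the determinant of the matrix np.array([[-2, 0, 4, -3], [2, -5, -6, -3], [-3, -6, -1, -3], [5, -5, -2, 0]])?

-801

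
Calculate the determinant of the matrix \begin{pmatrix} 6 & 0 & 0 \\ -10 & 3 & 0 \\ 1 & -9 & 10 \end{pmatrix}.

The matrix is lower triangular, so the determinant is the product of the diagonal entries:
det = (6) · (3) · (10) = 180

180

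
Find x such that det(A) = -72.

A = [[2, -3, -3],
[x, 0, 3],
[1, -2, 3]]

Expanding along the column containing x, det(A) is linear in x: det(A) = (15)·x + (3).
Set (15)·x + (3) = -72  ⇒  (15)·x = -75  ⇒  x = -5.

-5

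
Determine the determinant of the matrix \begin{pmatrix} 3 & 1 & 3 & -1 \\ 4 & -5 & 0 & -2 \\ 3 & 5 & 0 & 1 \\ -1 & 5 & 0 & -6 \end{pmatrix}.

The determinant is -795.

Expand along column 3 (it has 3 zeros):
  + (3) · M_13   where M_13 = det([4 -5 -2; 3 5 1; -1 5 -6]) = -265
det = (+1)·(3)·(-265) = -795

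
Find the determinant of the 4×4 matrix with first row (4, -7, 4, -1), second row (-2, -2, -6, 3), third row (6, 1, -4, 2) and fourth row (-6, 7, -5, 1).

Expand along row 1:
  + (4) · M_11   where M_11 = det([-2 -6 3; 1 -4 2; 7 -5 1]) = -21
  − (-7) · M_12   where M_12 = det([-2 -6 3; 6 -4 2; -6 -5 1]) = -66
  + (4) · M_13   where M_13 = det([-2 -2 3; 6 1 2; -6 7 1]) = 206
  − (-1) · M_14   where M_14 = det([-2 -2 -6; 6 1 -4; -6 7 -5]) = -442
det = (+1)·(4)·(-21) + (-1)·(-7)·(-66) + (+1)·(4)·(206) + (-1)·(-1)·(-442) = -164

The determinant is -164.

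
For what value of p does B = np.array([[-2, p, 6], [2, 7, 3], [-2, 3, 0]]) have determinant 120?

p = 3

Expanding along the row containing p, det(B) is linear in p: det(B) = (-6)·p + (138).
Set (-6)·p + (138) = 120  ⇒  (-6)·p = -18  ⇒  p = 3.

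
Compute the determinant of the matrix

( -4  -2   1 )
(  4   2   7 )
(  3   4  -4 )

80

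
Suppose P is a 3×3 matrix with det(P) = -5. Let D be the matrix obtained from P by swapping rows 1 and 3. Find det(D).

5

Swapping two rows multiplies the determinant by −1.
det(D) = (-1)·(-5) = 5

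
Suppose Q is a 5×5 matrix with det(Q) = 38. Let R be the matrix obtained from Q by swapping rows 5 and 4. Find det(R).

det(R) = -38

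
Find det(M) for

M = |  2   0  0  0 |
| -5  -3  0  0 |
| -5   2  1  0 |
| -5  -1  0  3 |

-18

M is lower triangular, so det(M) is the product of the diagonal entries:
det = (2) · (-3) · (1) · (3) = -18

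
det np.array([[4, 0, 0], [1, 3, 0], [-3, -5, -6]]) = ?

-72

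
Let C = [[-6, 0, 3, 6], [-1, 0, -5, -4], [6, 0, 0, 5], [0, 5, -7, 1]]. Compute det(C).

The determinant is 1365.

Expand along column 2 (it has 3 zeros):
  + (5) · M_42   where M_42 = det([-6 3 6; -1 -5 -4; 6 0 5]) = 273
det = (+1)·(5)·(273) = 1365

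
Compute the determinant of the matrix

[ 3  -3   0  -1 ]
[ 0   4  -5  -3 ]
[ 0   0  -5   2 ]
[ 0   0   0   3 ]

The determinant is -180.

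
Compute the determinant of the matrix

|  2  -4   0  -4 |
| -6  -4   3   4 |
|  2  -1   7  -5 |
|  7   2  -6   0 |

-1212

Expand along row 1 (it has 1 zero):
  + (2) · M_11   where M_11 = det([-4 3 4; -1 7 -5; 2 -6 0]) = 58
  − (-4) · M_12   where M_12 = det([-6 3 4; 2 7 -5; 7 -6 0]) = -169
  − (-4) · M_14   where M_14 = det([-6 -4 3; 2 -1 7; 7 2 -6]) = -163
det = (+1)·(2)·(58) + (-1)·(-4)·(-169) + (-1)·(-4)·(-163) = -1212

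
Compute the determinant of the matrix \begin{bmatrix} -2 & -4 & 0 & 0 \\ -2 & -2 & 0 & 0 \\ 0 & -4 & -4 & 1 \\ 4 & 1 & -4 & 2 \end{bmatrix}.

16

The matrix is block lower-triangular with a 2×2 block and a 2×2 block on the diagonal, so its determinant equals the product of the determinants of the diagonal blocks.
det of the 2×2 block = -4
det of the 2×2 block = -4
det = (-4)·(-4) = 16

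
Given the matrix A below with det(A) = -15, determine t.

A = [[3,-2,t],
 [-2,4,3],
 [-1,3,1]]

Expanding along the column containing t, det(A) is linear in t: det(A) = (-2)·t + (-13).
Set (-2)·t + (-13) = -15  ⇒  (-2)·t = -2  ⇒  t = 1.

t = 1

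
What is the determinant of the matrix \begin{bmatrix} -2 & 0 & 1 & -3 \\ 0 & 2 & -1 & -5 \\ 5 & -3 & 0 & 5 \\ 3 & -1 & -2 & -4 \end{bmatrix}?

84

Expand along row 1 (it has 1 zero):
  + (-2) · M_11   where M_11 = det([2 -1 -5; -3 0 5; -1 -2 -4]) = 7
  + (1) · M_13   where M_13 = det([0 2 -5; 5 -3 5; 3 -1 -4]) = 50
  − (-3) · M_14   where M_14 = det([0 2 -1; 5 -3 0; 3 -1 -2]) = 16
det = (+1)·(-2)·(7) + (+1)·(1)·(50) + (-1)·(-3)·(16) = 84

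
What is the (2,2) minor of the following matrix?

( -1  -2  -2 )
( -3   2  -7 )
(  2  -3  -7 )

Delete row 2 and column 2; the remaining 2×2 submatrix is [-1 -2; 2 -7].
Its determinant is (-1)·(-7) − (-2)·2 = 11.

11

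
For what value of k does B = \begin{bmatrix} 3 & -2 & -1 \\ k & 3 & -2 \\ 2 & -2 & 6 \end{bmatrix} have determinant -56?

-8

Expanding along the row containing k, det(B) is linear in k: det(B) = (14)·k + (56).
Set (14)·k + (56) = -56  ⇒  (14)·k = -112  ⇒  k = -8.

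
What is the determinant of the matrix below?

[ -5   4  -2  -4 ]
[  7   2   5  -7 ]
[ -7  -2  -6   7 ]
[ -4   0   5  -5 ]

The determinant is -270.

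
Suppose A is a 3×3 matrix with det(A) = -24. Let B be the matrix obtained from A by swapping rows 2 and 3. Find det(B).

Swapping two rows multiplies the determinant by −1.
det(B) = (-1)·(-24) = 24

|B| = 24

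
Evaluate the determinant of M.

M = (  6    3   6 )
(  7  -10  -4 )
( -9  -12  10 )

Expand along column 1:
  + 6 · |-10 -4; -12 10| = 6·(-100 − 48) = -888
  − 7 · |3 6; -12 10| = −7·(30 − (-72)) = -714
  + (-9) · |3 6; -10 -4| = (-9)·(-12 − (-60)) = -432
Sum: (-888) + (-714) + (-432) = -2034

-2034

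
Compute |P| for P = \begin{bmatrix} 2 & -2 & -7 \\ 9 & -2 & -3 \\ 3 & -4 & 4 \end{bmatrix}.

260

Expand along row 1:
  + 2 · |-2 -3; -4 4| = 2·(-8 − 12) = -40
  − (-2) · |9 -3; 3 4| = −(-2)·(36 − (-9)) = 90
  + (-7) · |9 -2; 3 -4| = (-7)·(-36 − (-6)) = 210
Sum: (-40) + (90) + (210) = 260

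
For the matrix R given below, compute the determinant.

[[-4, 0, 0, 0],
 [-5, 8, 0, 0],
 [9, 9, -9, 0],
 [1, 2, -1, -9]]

|R| = -2592

R is lower triangular, so det(R) is the product of the diagonal entries:
det = (-4) · (8) · (-9) · (-9) = -2592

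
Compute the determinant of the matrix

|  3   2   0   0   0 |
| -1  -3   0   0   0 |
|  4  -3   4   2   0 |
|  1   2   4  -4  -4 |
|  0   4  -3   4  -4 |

The matrix is block lower-triangular with a 2×2 block and a 3×3 block on the diagonal, so its determinant equals the product of the determinants of the diagonal blocks.
det of the 2×2 block = -7
det of the 3×3 block = 184
det = (-7)·(184) = -1288

-1288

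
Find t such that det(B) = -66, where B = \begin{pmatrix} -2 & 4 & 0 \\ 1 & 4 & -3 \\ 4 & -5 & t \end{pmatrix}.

t = 4

Expanding along the column containing t, det(B) is linear in t: det(B) = (-12)·t + (-18).
Set (-12)·t + (-18) = -66  ⇒  (-12)·t = -48  ⇒  t = 4.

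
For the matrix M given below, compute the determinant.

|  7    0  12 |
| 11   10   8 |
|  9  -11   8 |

Expand along column 2:
  + 10 · |7 12; 9 8| = 10·(56 − 108) = -520
  − (-11) · |7 12; 11 8| = −(-11)·(56 − 132) = -836
Sum: (-520) + (-836) = -1356

det(M) = -1356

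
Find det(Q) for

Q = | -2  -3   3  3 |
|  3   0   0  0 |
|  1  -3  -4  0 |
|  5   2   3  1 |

Expand along row 2 (it has 3 zeros):
  − (3) · M_21   where M_21 = det([-3 3 3; -3 -4 0; 2 3 1]) = 18
det = (-1)·(3)·(18) = -54

-54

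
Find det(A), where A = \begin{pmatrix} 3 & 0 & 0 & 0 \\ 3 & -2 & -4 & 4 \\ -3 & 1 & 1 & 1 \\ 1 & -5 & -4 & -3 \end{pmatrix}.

det(A) = 30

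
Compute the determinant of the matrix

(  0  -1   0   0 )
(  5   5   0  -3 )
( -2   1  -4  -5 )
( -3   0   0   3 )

Expand along row 1 (it has 3 zeros):
  − (-1) · M_12   where M_12 = det([5 0 -3; -2 -4 -5; -3 0 3]) = -24
det = (-1)·(-1)·(-24) = -24

-24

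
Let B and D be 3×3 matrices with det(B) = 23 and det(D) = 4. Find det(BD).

det(BD) = 92

det(BD) = det(B)·det(D) = (23)·(4) = 92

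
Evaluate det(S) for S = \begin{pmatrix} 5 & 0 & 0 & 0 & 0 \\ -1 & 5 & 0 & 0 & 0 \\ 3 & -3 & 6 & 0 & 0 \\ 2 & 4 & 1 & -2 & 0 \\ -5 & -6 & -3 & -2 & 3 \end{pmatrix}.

S is lower triangular, so det(S) is the product of the diagonal entries:
det = (5) · (5) · (6) · (-2) · (3) = -900

The determinant is -900.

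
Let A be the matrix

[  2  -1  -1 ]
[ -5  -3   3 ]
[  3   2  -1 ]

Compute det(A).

Expand along row 1:
  + 2 · |-3 3; 2 -1| = 2·(3 − 6) = -6
  − (-1) · |-5 3; 3 -1| = −(-1)·(5 − 9) = -4
  + (-1) · |-5 -3; 3 2| = (-1)·(-10 − (-9)) = 1
Sum: (-6) + (-4) + (1) = -9

The determinant is -9.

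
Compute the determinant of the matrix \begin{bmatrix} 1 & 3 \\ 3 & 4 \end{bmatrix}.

-5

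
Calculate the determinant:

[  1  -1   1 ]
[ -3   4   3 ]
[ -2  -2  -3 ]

Expand along row 1:
  + 1 · |4 3; -2 -3| = 1·(-12 − (-6)) = -6
  − (-1) · |-3 3; -2 -3| = −(-1)·(9 − (-6)) = 15
  + 1 · |-3 4; -2 -2| = 1·(6 − (-8)) = 14
Sum: (-6) + (15) + (14) = 23

The determinant is 23.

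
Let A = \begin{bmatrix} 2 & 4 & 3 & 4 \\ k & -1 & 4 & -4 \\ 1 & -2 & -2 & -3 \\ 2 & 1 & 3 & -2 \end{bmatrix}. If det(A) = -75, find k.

k = 3

Expanding along the column containing k, det(A) is linear in k: det(A) = (-15)·k + (-30).
Set (-15)·k + (-30) = -75  ⇒  (-15)·k = -45  ⇒  k = 3.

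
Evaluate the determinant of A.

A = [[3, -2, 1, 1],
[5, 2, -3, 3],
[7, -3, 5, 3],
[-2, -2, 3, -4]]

Expand along row 1:
  + (3) · M_11   where M_11 = det([2 -3 3; -3 5 3; -2 3 -4]) = -1
  − (-2) · M_12   where M_12 = det([5 -3 3; 7 5 3; -2 3 -4]) = -118
  + (1) · M_13   where M_13 = det([5 2 3; 7 -3 3; -2 -2 -4]) = 74
  − (1) · M_14   where M_14 = det([5 2 -3; 7 -3 5; -2 -2 3]) = 3
det = (+1)·(3)·(-1) + (-1)·(-2)·(-118) + (+1)·(1)·(74) + (-1)·(1)·(3) = -168

-168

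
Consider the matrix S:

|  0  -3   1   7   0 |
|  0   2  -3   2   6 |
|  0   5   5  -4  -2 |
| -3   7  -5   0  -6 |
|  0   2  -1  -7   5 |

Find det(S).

Expand along column 1 (it has 4 zeros):
  − (-3) · M_41   where M_41 = det([-3 1 7 0; 2 -3 2 6; 5 5 -4 -2; 2 -1 -7 5]) = 1123
det = (-1)·(-3)·(1123) = 3369

det(S) = 3369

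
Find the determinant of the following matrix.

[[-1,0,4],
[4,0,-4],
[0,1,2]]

The determinant is 12.

Expand along column 2:
  − 1 · |-1 4; 4 -4| = −1·(4 − 16) = 12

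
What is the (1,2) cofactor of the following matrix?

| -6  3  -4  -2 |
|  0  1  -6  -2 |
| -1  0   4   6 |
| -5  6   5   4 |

Delete row 1 and column 2; the remaining 3×3 submatrix is [0 -6 -2; -1 4 6; -5 5 4].
Its determinant is 126.
The cofactor carries sign (−1)^(1+2) = −1, so C_{1,2} = −(126) = -126.

-126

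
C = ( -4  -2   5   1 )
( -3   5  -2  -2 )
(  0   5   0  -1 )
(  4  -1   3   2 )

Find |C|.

Expand along row 3 (it has 2 zeros):
  − (5) · M_32   where M_32 = det([-4 5 1; -3 -2 -2; 4 3 2]) = -19
  − (-1) · M_34   where M_34 = det([-4 -2 5; -3 5 -2; 4 -1 3]) = -139
det = (-1)·(5)·(-19) + (-1)·(-1)·(-139) = -44

The determinant is -44.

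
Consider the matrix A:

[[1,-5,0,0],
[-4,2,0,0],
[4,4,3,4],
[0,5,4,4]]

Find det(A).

The determinant is 72.

A is block lower-triangular with a 2×2 block and a 2×2 block on the diagonal, so its determinant equals the product of the determinants of the diagonal blocks.
det of the 2×2 block = -18
det of the 2×2 block = -4
det = (-18)·(-4) = 72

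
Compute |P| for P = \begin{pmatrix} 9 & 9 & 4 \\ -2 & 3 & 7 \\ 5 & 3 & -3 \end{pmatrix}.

The determinant is -93.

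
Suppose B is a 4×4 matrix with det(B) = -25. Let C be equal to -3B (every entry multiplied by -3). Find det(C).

det(C) = -2025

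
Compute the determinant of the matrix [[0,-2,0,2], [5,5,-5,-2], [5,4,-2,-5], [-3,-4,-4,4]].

Expand along row 1 (it has 2 zeros):
  − (-2) · M_12   where M_12 = det([5 -5 -2; 5 -2 -5; -3 -4 4]) = -63
  − (2) · M_14   where M_14 = det([5 5 -5; 5 4 -2; -3 -4 -4]) = 50
det = (-1)·(-2)·(-63) + (-1)·(2)·(50) = -226

The determinant is -226.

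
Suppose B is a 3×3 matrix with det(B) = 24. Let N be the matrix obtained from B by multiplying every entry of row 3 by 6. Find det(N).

The determinant is 144.

Scaling one row by 6 multiplies the determinant by 6.
det(N) = (6)·(24) = 144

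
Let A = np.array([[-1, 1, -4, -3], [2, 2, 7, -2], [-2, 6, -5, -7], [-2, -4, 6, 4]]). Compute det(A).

382

Expand along row 1:
  + (-1) · M_11   where M_11 = det([2 7 -2; 6 -5 -7; -4 6 4]) = 40
  − (1) · M_12   where M_12 = det([2 7 -2; -2 -5 -7; -2 6 4]) = 242
  + (-4) · M_13   where M_13 = det([2 2 -2; -2 6 -7; -2 -4 4]) = -4
  − (-3) · M_14   where M_14 = det([2 2 7; -2 6 -5; -2 -4 6]) = 216
det = (+1)·(-1)·(40) + (-1)·(1)·(242) + (+1)·(-4)·(-4) + (-1)·(-3)·(216) = 382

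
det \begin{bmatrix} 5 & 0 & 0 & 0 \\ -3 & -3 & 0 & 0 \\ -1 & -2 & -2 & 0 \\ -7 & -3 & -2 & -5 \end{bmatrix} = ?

The matrix is lower triangular, so the determinant is the product of the diagonal entries:
det = (5) · (-3) · (-2) · (-5) = -150

-150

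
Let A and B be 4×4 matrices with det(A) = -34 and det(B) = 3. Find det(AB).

-102

det(AB) = det(A)·det(B) = (-34)·(3) = -102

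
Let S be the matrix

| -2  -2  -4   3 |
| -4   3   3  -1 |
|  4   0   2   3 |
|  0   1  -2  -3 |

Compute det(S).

|S| = -242

Expand along row 3 (it has 1 zero):
  + (4) · M_31   where M_31 = det([-2 -4 3; 3 3 -1; 1 -2 -3]) = -37
  + (2) · M_33   where M_33 = det([-2 -2 3; -4 3 -1; 0 1 -3]) = 28
  − (3) · M_34   where M_34 = det([-2 -2 -4; -4 3 3; 0 1 -2]) = 50
det = (+1)·(4)·(-37) + (+1)·(2)·(28) + (-1)·(3)·(50) = -242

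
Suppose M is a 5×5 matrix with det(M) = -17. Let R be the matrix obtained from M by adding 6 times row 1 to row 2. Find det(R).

|R| = -17

Adding a multiple of one row to another leaves the determinant unchanged.
det(R) = (1)·(-17) = -17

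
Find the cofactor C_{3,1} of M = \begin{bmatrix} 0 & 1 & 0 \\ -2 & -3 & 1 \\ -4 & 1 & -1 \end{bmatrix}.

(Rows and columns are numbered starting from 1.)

Delete row 3 and column 1; the remaining 2×2 submatrix is [1 0; -3 1].
Its determinant is 1·1 − 0·(-3) = 1.
The cofactor carries sign (−1)^(3+1) = +1, so C_{3,1} = +(1) = 1.

1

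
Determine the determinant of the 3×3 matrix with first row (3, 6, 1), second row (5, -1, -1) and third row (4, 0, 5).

The determinant is -185.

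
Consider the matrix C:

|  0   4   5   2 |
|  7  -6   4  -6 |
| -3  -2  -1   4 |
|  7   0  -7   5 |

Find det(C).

Expand along row 1 (it has 1 zero):
  − (4) · M_12   where M_12 = det([7 4 -6; -3 -1 4; 7 -7 5]) = 165
  + (5) · M_13   where M_13 = det([7 -6 -6; -3 -2 4; 7 0 5]) = -412
  − (2) · M_14   where M_14 = det([7 -6 4; -3 -2 -1; 7 0 -7]) = 322
det = (-1)·(4)·(165) + (+1)·(5)·(-412) + (-1)·(2)·(322) = -3364

|C| = -3364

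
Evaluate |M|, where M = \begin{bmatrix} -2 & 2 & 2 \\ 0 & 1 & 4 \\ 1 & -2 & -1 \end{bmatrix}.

Expand along column 1:
  + (-2) · |1 4; -2 -1| = (-2)·(-1 − (-8)) = -14
  + 1 · |2 2; 1 4| = 1·(8 − 2) = 6
Sum: (-14) + (6) = -8

-8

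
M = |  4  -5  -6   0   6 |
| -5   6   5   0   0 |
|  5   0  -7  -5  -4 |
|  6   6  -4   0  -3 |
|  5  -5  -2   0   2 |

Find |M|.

det(M) = 7045

Expand along column 4 (it has 4 zeros):
  − (-5) · M_34   where M_34 = det([4 -5 -6 6; -5 6 5 0; 6 6 -4 -3; 5 -5 -2 2]) = 1409
det = (-1)·(-5)·(1409) = 7045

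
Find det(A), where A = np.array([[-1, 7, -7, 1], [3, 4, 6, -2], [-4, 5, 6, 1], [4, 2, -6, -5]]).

Expand along row 1:
  + (-1) · M_11   where M_11 = det([4 6 -2; 5 6 1; 2 -6 -5]) = 150
  − (7) · M_12   where M_12 = det([3 6 -2; -4 6 1; 4 -6 -5]) = -168
  + (-7) · M_13   where M_13 = det([3 4 -2; -4 5 1; 4 2 -5]) = -89
  − (1) · M_14   where M_14 = det([3 4 6; -4 5 6; 4 2 -6]) = -294
det = (+1)·(-1)·(150) + (-1)·(7)·(-168) + (+1)·(-7)·(-89) + (-1)·(1)·(-294) = 1943

1943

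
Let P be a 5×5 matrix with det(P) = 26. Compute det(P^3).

det(P^3) = (det P)^3 = (26)^3 = 17576

The determinant is 17576.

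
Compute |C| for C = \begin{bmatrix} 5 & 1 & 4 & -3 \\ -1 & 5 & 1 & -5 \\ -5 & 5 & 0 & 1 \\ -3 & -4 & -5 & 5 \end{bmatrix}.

|C| = 142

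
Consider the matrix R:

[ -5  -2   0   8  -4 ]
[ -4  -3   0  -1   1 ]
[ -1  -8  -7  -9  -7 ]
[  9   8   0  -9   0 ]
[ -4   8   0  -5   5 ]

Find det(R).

14105

Expand along column 3 (it has 4 zeros):
  + (-7) · M_33   where M_33 = det([-5 -2 8 -4; -4 -3 -1 1; 9 8 -9 0; -4 8 -5 5]) = -2015
det = (+1)·(-7)·(-2015) = 14105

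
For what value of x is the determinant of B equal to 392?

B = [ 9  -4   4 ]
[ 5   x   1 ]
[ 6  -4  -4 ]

Expanding along the row containing x, det(B) is linear in x: det(B) = (-60)·x + (-148).
Set (-60)·x + (-148) = 392  ⇒  (-60)·x = 540  ⇒  x = -9.

x = -9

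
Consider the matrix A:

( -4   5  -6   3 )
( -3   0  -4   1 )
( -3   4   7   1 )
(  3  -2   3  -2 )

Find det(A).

Expand along row 2 (it has 1 zero):
  − (-3) · M_21   where M_21 = det([5 -6 3; 4 7 1; -2 3 -2]) = -43
  − (-4) · M_23   where M_23 = det([-4 5 3; -3 4 1; 3 -2 -2]) = -9
  + (1) · M_24   where M_24 = det([-4 5 -6; -3 4 7; 3 -2 3]) = 82
det = (-1)·(-3)·(-43) + (-1)·(-4)·(-9) + (+1)·(1)·(82) = -83

The determinant is -83.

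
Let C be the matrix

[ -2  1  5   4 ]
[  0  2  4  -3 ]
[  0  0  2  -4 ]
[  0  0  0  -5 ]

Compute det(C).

det(C) = 40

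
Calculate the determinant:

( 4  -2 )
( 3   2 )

det = 4·2 − (-2)·3 = 8 − (-6) = 14

14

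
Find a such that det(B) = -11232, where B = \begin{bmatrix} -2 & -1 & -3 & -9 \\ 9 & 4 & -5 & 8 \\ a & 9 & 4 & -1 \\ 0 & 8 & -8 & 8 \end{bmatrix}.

8

Expanding along the column containing a, det(B) is linear in a: det(B) = (-192)·a + (-9696).
Set (-192)·a + (-9696) = -11232  ⇒  (-192)·a = -1536  ⇒  a = 8.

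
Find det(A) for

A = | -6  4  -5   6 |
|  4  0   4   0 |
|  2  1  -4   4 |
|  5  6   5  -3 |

-1260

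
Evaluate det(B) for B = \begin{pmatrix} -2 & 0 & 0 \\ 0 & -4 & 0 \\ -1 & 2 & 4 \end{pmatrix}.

B is lower triangular, so det(B) is the product of the diagonal entries:
det = (-2) · (-4) · (4) = 32

The determinant is 32.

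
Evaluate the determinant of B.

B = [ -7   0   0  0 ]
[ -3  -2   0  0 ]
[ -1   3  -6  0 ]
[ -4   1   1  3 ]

det(B) = -252

B is lower triangular, so det(B) is the product of the diagonal entries:
det = (-7) · (-2) · (-6) · (3) = -252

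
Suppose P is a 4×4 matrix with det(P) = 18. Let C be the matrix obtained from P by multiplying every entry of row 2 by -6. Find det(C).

|C| = -108

Scaling one row by -6 multiplies the determinant by -6.
det(C) = (-6)·(18) = -108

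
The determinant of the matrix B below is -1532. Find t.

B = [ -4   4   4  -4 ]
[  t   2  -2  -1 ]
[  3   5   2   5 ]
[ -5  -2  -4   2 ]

5

Expanding along the row containing t, det(B) is linear in t: det(B) = (-80)·t + (-1132).
Set (-80)·t + (-1132) = -1532  ⇒  (-80)·t = -400  ⇒  t = 5.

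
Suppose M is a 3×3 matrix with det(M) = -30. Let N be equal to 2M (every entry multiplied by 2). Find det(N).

For a 3×3 matrix, det(2M) = 2^3·det(M) = 8·det(M).
det(N) = (8)·(-30) = -240

det(N) = -240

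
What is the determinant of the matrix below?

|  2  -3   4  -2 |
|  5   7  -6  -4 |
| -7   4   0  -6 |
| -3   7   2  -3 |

Expand along row 3 (it has 1 zero):
  + (-7) · M_31   where M_31 = det([-3 4 -2; 7 -6 -4; 7 2 -3]) = -218
  − (4) · M_32   where M_32 = det([2 4 -2; 5 -6 -4; -3 2 -3]) = 176
  − (-6) · M_34   where M_34 = det([2 -3 4; 5 7 -6; -3 7 2]) = 312
det = (+1)·(-7)·(-218) + (-1)·(4)·(176) + (-1)·(-6)·(312) = 2694

2694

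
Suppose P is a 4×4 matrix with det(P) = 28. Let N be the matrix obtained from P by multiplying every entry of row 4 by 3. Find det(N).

|N| = 84

Scaling one row by 3 multiplies the determinant by 3.
det(N) = (3)·(28) = 84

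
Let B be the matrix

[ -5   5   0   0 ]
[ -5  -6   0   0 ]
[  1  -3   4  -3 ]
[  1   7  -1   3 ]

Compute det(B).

495

B is block lower-triangular with a 2×2 block and a 2×2 block on the diagonal, so its determinant equals the product of the determinants of the diagonal blocks.
det of the 2×2 block = 55
det of the 2×2 block = 9
det = (55)·(9) = 495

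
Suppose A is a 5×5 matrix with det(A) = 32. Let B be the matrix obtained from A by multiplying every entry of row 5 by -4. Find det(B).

Scaling one row by -4 multiplies the determinant by -4.
det(B) = (-4)·(32) = -128

-128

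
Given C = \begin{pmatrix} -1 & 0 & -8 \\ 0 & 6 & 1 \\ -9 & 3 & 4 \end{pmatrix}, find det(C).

Expand along column 1:
  + (-1) · |6 1; 3 4| = (-1)·(24 − 3) = -21
  + (-9) · |0 -8; 6 1| = (-9)·(0 − (-48)) = -432
Sum: (-21) + (-432) = -453

-453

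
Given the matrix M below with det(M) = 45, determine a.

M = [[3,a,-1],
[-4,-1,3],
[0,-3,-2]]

a = -3

Expanding along the row containing a, det(M) is linear in a: det(M) = (-8)·a + (21).
Set (-8)·a + (21) = 45  ⇒  (-8)·a = 24  ⇒  a = -3.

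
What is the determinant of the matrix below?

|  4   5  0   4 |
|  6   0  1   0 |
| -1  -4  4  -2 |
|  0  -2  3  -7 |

Expand along row 2 (it has 2 zeros):
  − (6) · M_21   where M_21 = det([5 0 4; -4 4 -2; -2 3 -7]) = -126
  − (1) · M_23   where M_23 = det([4 5 4; -1 -4 -2; 0 -2 -7]) = 69
det = (-1)·(6)·(-126) + (-1)·(1)·(69) = 687

687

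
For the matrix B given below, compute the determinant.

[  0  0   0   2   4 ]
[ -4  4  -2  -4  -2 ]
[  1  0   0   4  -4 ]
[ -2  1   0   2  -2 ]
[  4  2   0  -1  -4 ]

424

Expand along column 3 (it has 4 zeros):
  − (-2) · M_23   where M_23 = det([0 0 2 4; 1 0 4 -4; -2 1 2 -2; 4 2 -1 -4]) = 212
det = (-1)·(-2)·(212) = 424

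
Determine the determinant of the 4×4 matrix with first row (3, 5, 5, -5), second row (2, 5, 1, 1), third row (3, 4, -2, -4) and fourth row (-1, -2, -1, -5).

Expand along row 1:
  + (3) · M_11   where M_11 = det([5 1 1; 4 -2 -4; -2 -1 -5]) = 50
  − (5) · M_12   where M_12 = det([2 1 1; 3 -2 -4; -1 -1 -5]) = 26
  + (5) · M_13   where M_13 = det([2 5 1; 3 4 -4; -1 -2 -5]) = 37
  − (-5) · M_14   where M_14 = det([2 5 1; 3 4 -2; -1 -2 -1]) = 7
det = (+1)·(3)·(50) + (-1)·(5)·(26) + (+1)·(5)·(37) + (-1)·(-5)·(7) = 240

The determinant is 240.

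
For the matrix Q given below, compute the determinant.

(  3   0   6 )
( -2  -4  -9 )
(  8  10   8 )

Expand along column 2:
  + (-4) · |3 6; 8 8| = (-4)·(24 − 48) = 96
  − 10 · |3 6; -2 -9| = −10·(-27 − (-12)) = 150
Sum: (96) + (150) = 246

The determinant is 246.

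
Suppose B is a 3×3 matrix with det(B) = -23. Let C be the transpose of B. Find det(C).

det(Bᵀ) = det(B).
det(C) = (1)·(-23) = -23

|C| = -23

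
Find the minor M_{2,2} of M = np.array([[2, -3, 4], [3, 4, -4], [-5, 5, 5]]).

30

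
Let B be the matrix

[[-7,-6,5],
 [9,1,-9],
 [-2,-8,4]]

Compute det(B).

The determinant is 234.

Expand along row 1:
  + (-7) · |1 -9; -8 4| = (-7)·(4 − 72) = 476
  − (-6) · |9 -9; -2 4| = −(-6)·(36 − 18) = 108
  + 5 · |9 1; -2 -8| = 5·(-72 − (-2)) = -350
Sum: (476) + (108) + (-350) = 234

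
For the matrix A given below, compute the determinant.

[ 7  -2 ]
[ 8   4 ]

det(A) = 7·4 − (-2)·8 = 28 − (-16) = 44

The determinant is 44.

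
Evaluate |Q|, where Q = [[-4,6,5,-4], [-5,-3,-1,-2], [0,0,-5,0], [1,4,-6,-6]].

Expand along row 3 (it has 3 zeros):
  + (-5) · M_33   where M_33 = det([-4 6 -4; -5 -3 -2; 1 4 -6]) = -228
det = (+1)·(-5)·(-228) = 1140

The determinant is 1140.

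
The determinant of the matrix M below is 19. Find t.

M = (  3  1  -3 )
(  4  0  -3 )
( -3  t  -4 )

Expanding along the column containing t, det(M) is linear in t: det(M) = (-3)·t + (25).
Set (-3)·t + (25) = 19  ⇒  (-3)·t = -6  ⇒  t = 2.

t = 2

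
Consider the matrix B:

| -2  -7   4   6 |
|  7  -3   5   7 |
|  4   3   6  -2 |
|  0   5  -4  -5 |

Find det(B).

Expand along row 4 (it has 1 zero):
  + (5) · M_42   where M_42 = det([-2 4 6; 7 5 7; 4 6 -2]) = 404
  − (-4) · M_43   where M_43 = det([-2 -7 6; 7 -3 7; 4 3 -2]) = -66
  + (-5) · M_44   where M_44 = det([-2 -7 4; 7 -3 5; 4 3 6]) = 352
det = (+1)·(5)·(404) + (-1)·(-4)·(-66) + (+1)·(-5)·(352) = -4

-4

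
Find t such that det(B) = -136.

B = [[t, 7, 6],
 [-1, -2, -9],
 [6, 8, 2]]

Expanding along the column containing t, det(B) is linear in t: det(B) = (68)·t + (-340).
Set (68)·t + (-340) = -136  ⇒  (68)·t = 204  ⇒  t = 3.

t = 3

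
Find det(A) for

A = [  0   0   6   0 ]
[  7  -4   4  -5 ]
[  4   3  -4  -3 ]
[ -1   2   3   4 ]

738

Expand along row 1 (it has 3 zeros):
  + (6) · M_13   where M_13 = det([7 -4 -5; 4 3 -3; -1 2 4]) = 123
det = (+1)·(6)·(123) = 738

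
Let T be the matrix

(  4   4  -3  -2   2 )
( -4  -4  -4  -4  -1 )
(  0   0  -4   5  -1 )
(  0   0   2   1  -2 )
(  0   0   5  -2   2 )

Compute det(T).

T is block upper-triangular with a 2×2 block and a 3×3 block on the diagonal, so its determinant equals the product of the determinants of the diagonal blocks.
det of the 2×2 block = 0
det of the 3×3 block = -53
det = (0)·(-53) = 0

0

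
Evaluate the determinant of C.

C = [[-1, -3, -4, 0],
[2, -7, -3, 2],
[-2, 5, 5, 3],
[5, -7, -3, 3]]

Expand along row 1 (it has 1 zero):
  + (-1) · M_11   where M_11 = det([-7 -3 2; 5 5 3; -7 -3 3]) = -20
  − (-3) · M_12   where M_12 = det([2 -3 2; -2 5 3; 5 -3 3]) = -53
  + (-4) · M_13   where M_13 = det([2 -7 2; -2 5 3; 5 -7 3]) = -97
det = (+1)·(-1)·(-20) + (-1)·(-3)·(-53) + (+1)·(-4)·(-97) = 249

The determinant is 249.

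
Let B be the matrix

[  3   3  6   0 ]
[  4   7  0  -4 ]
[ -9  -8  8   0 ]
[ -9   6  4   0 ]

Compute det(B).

4416

Expand along column 4 (it has 3 zeros):
  + (-4) · M_24   where M_24 = det([3 3 6; -9 -8 8; -9 6 4]) = -1104
det = (+1)·(-4)·(-1104) = 4416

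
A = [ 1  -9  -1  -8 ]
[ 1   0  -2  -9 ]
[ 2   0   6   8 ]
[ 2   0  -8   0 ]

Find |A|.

The determinant is 2556.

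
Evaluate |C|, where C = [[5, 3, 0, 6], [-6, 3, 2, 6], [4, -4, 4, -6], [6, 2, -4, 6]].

Expand along row 1 (it has 1 zero):
  + (5) · M_11   where M_11 = det([3 2 6; -4 4 -6; 2 -4 6]) = 72
  − (3) · M_12   where M_12 = det([-6 2 6; 4 4 -6; 6 -4 6]) = -360
  − (6) · M_14   where M_14 = det([-6 3 2; 4 -4 4; 6 2 -4]) = 136
det = (+1)·(5)·(72) + (-1)·(3)·(-360) + (-1)·(6)·(136) = 624

624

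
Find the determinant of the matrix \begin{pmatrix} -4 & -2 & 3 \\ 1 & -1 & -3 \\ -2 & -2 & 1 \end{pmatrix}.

6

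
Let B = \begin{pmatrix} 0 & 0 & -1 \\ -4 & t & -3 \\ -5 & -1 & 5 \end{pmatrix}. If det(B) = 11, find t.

t = -3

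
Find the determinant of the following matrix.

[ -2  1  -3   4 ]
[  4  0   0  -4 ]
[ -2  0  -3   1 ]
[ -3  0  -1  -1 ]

The determinant is -44.

Expand along column 2 (it has 3 zeros):
  − (1) · M_12   where M_12 = det([4 0 -4; -2 -3 1; -3 -1 -1]) = 44
det = (-1)·(1)·(44) = -44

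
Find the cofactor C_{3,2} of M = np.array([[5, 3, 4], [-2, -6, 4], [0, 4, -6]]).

Delete row 3 and column 2; the remaining 2×2 submatrix is [5 4; -2 4].
Its determinant is 5·4 − 4·(-2) = 28.
The cofactor carries sign (−1)^(3+2) = −1, so C_{3,2} = −(28) = -28.

-28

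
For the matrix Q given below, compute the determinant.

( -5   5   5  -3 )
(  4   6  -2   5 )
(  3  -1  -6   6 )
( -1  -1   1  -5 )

Expand along row 1:
  + (-5) · M_11   where M_11 = det([6 -2 5; -1 -6 6; -1 1 -5]) = 131
  − (5) · M_12   where M_12 = det([4 -2 5; 3 -6 6; -1 1 -5]) = 63
  + (5) · M_13   where M_13 = det([4 6 5; 3 -1 6; -1 -1 -5]) = 78
  − (-3) · M_14   where M_14 = det([4 6 -2; 3 -1 -6; -1 -1 1]) = -2
det = (+1)·(-5)·(131) + (-1)·(5)·(63) + (+1)·(5)·(78) + (-1)·(-3)·(-2) = -586

|Q| = -586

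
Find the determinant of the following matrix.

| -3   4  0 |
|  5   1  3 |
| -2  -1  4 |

-125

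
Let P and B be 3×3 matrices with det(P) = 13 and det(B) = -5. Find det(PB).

det(PB) = det(P)·det(B) = (13)·(-5) = -65

|PB| = -65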